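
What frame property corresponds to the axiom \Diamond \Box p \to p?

This is a form of the B axiom.
Its frame correspondent is symmetry — \forall x \forall y (Rxy \to Ryx).

Symmetry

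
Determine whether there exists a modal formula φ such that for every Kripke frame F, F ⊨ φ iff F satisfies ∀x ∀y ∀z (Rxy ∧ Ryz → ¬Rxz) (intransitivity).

Any modally definable frame class is closed under surjective bounded morphisms.
The 5-cycle (worlds a,b,c,d,e with a→b→c→d→e→a) is intransitive. Mapping every world to a single reflexive point • is a surjective bounded morphism; the reflexive point is not intransitive (R••∧R•• but R••).
So no modal formula (or set of formulas) defines exactly the intransitive frames.

No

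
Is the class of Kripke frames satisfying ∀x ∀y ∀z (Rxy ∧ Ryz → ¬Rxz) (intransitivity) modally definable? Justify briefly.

Modal frame validity is preserved under surjective bounded morphisms.
The 7-cycle (worlds 0,1,2,3,4,5,6 with 0→1→2→3→4→5→6→0) is intransitive. Mapping every world to a single reflexive point • is a surjective bounded morphism; the reflexive point is not intransitive (R••∧R•• but R••).
Hence intransitivity is not modally definable.

No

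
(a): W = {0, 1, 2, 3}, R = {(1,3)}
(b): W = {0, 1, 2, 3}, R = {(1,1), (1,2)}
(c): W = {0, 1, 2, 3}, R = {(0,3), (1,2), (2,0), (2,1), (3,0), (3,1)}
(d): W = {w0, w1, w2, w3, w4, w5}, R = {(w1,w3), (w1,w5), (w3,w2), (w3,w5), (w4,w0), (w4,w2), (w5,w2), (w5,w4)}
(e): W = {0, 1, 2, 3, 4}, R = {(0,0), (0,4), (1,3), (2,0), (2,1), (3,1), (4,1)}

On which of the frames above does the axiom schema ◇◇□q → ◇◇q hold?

Frame correspondent (Sahlqvist): ∀x ∀y (xR²y → ∃w (yRw ∧ xR²w)) — i.e. a generalized confluence (Geach) condition.
(a): condition met.
(b): fails — 1R²2 but no w with 2Rw and 1R²w.
(c): fails — 0R²0 but no w with 0Rw and 0R²w.
(d): fails — w1R²w2 but no w with w2Rw and w1R²w.
(e): fails — 0R²1 but no w with 1Rw and 0R²w.

(a)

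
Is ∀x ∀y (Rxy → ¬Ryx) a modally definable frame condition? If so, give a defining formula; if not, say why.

No — not modally definable

Any modally definable frame class is closed under surjective bounded morphisms.
The 3-cycle (worlds a,b,c with a→b→c→a) is asymmetric. Mapping every world to a single reflexive point • is a surjective bounded morphism, and the reflexive point is not asymmetric (R•• but asymmetry requires ¬R••).
So the class is not modally definable.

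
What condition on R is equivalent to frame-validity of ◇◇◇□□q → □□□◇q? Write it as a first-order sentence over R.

This is a Sahlqvist (Geach-type) schema ◇^3□^2q → □^3◇^1q.
Minimal-valuation argument: fix x; take any y with xR^3y and any z with xR^3z. Set V(q) to the set of worlds R-reachable from y in exactly 2 steps. Then □^2q holds at y, so the antecedent holds at x; validity forces ◇^1q at z, giving a w with zR^1w and yR^2w.
First-order correspondent: ∀x ∀y ∀z ((xR³y ∧ xR³z) → ∃w (yR²w ∧ zRw)).

∀x ∀y ∀z ((xR³y ∧ xR³z) → ∃w (yR²w ∧ zRw))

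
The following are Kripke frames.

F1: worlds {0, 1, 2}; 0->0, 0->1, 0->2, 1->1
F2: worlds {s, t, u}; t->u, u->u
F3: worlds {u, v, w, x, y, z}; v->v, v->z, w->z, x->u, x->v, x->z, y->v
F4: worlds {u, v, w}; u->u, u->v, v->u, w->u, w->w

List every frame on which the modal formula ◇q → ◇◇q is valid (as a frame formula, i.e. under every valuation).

F1, F2, F4

The schema corresponds to a generalized confluence (Geach) condition: ∀x ∀y (xRy → ∃w (y = w ∧ xR²w)).
F1: holds.
F2: holds.
F3: fails — wRz but no t with z=t and wR²t.
F4: holds.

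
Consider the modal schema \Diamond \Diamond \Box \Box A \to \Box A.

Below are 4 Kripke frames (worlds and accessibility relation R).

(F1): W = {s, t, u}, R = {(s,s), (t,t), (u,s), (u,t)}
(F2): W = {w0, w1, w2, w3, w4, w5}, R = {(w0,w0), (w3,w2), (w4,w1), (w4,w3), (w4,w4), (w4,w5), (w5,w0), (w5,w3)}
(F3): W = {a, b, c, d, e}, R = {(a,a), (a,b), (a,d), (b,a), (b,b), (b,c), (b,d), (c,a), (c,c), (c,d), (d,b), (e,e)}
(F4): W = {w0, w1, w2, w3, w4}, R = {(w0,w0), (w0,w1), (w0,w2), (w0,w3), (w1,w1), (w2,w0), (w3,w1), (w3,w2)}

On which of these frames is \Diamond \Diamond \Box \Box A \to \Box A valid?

(F3)

Frame correspondent (Sahlqvist): \forall x \forall y \forall z ((x R^2 y \wedge xRz) \to \exists w (y R^2 w \wedge z = w)) — i.e. a generalized confluence (Geach) condition.
(F1): fails — uR²s, uRt but no w with sR²w and t=w.
(F2): fails — w4R²w0, w4Rw1 but no w with w0R²w and w1=w.
(F3): condition met.
(F4): fails — w0R²w1, w0Rw0 but no w with w1R²w and w0=w.
Valid on: (F3).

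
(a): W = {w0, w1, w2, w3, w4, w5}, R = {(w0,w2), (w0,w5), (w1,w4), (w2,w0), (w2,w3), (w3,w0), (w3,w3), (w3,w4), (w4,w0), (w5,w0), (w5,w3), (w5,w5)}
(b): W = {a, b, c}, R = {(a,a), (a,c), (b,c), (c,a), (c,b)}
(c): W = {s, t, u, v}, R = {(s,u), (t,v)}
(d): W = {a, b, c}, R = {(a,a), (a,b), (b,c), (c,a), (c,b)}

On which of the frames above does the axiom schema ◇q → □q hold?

The schema corresponds to partial functionality: ∀x ∀y ∀z (Rxy ∧ Rxz → y = z).
(a): fails — w0 sees both w2 and w5.
(b): fails — a sees both a and c.
(c): condition met.
(d): fails — a sees both a and b.
Valid on: (c).

(c)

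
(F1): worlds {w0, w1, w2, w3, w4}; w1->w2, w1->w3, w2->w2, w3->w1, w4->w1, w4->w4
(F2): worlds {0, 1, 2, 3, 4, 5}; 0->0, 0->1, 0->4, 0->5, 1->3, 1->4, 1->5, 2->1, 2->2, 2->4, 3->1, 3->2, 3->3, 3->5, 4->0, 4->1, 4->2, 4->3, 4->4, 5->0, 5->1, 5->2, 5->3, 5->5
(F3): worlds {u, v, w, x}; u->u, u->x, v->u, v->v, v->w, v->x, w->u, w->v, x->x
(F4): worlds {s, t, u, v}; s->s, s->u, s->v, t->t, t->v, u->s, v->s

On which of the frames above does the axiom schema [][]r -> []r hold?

Frame correspondent (Sahlqvist): forall x forall y (Rxy -> exists z (Rxz & Rzy)) — i.e. density.
(F1): fails — Rw3w1 but no z with Rw3z and Rzw1.
(F2): ✓.
(F3): ✓.
(F4): ✓.
Valid on: (F2), (F3), (F4).

(F2), (F3), (F4)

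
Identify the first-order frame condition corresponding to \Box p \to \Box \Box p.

Transitivity

Suppose □p→□□p is valid. Take Rxy, Ryz and set V(p)={w : Rxw}. Then □p at x, so □□p at x, so □p at y, so p at z, i.e. Rxz.
Conversely, on a frame with transitivity the schema holds at every world under every valuation.
So the correspondent is transitivity.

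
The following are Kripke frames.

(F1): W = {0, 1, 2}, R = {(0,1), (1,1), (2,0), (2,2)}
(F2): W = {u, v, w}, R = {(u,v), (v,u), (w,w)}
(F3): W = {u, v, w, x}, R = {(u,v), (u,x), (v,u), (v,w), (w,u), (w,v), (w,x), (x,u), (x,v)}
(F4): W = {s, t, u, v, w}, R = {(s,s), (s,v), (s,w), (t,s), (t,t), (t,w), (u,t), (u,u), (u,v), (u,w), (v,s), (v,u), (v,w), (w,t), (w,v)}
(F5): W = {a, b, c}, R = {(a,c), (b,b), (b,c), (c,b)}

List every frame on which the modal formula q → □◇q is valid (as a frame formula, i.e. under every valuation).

The schema corresponds to symmetry: ∀x ∀y (Rxy → Ryx).
(F1): fails — R01 but not R10.
(F2): satisfies the condition.
(F3): fails — Rwu but not Ruw.
(F4): fails — Ruw but not Rwu.
(F5): fails — Rac but not Rca.

(F2)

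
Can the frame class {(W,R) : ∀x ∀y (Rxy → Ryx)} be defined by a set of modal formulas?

This is a Sahlqvist condition; the B axiom r → □◇r defines it.
Suppose r→□◇r is valid. Take Rxy and set V(r)={x}. Then r at x, so □◇r at x, so ◇r at y, so some z with Ryz has r; z=x, i.e. Ryx.

Yes, by r → □◇r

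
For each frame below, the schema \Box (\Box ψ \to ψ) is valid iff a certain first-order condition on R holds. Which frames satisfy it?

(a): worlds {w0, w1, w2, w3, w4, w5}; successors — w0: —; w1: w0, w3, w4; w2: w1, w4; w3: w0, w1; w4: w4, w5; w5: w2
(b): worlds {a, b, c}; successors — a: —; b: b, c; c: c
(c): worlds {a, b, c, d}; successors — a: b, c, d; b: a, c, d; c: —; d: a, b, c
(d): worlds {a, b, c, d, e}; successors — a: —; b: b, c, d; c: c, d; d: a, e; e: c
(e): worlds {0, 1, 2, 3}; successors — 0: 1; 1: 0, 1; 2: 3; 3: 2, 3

(b)

The schema corresponds to shift-reflexivity: \forall x \forall y (Rxy \to Ryy).
(a): fails — Rw1w0 but not Rw0w0.
(b): ✓.
(c): fails — Rbc but not Rcc.
(d): fails — Rcd but not Rdd.
(e): fails — R10 but not R00.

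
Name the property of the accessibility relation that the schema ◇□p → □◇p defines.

Convergence

Suppose ◇□p→□◇p is valid. Take Rxy, Rxz and set V(p)={w : Ryw}. Then □p at y so ◇□p at x, so □◇p at x, so ◇p at z, giving w with Rzw and Ryw.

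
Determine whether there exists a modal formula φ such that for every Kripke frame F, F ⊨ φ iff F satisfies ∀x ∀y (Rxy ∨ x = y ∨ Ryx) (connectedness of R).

Not definable by any modal formula

If a class were modally definable it would be closed under disjoint unions (Goldblatt–Thomason).
Take 3 disjoint single-world reflexive frames: each is trivially connected, but their disjoint union has 3 worlds with no edge between distinct components, so it is not connected.
So the class is not modally definable.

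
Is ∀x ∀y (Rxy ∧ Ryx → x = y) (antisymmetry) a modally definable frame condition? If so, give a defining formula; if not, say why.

No — not modally definable

Any modally definable frame class is closed under surjective bounded morphisms.
The 8-cycle (worlds w0,w1,w2,w3,w4,w5,w6,w7 with w0→w1→w2→w3→w4→w5→w6→w7→w0) is antisymmetric. Sending even-indexed worlds to s and odd-indexed worlds to t is a surjective bounded morphism onto the two-world frame with s↔t, which is not antisymmetric.
So the class is not modally definable.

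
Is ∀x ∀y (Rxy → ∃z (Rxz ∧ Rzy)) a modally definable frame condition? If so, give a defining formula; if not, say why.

Yes: it is density, defined by the C4 schema □□r → □r.
Suppose □□r→□r is valid. Take Rxy and set V(r)={w : xR²w}. Then □□r at x, so □r at x, so r at y, i.e. ∃z(Rxz∧Rzy).

Yes, by □□r → □r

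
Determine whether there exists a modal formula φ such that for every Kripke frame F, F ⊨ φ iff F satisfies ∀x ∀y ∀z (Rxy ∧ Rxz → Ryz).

Yes, by ◇p → □◇p

Yes: it is the Euclidean property, defined by the 5 schema ◇p → □◇p.
Suppose ◇p→□◇p is valid. Take Rxy, Rxz and set V(p)={y}. Then ◇p at x, so □◇p at x, so ◇p at z, so some w with Rzw has p; w=y, i.e. Rzy. By symmetry of the argument, Ryz.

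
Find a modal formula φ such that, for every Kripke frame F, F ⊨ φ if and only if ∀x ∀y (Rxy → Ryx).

ψ → □◇ψ

A defining formula is ψ → □◇ψ (the B axiom).
Suppose ψ→□◇ψ is valid. Take Rxy and set V(ψ)={x}. Then ψ at x, so □◇ψ at x, so ◇ψ at y, so some z with Ryz has ψ; z=x, i.e. Ryx.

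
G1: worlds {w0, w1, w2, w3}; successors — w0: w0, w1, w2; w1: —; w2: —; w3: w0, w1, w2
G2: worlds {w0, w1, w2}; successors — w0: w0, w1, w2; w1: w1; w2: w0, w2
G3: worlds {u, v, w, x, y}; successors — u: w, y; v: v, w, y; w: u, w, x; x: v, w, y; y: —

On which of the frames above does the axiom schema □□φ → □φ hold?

This is the axiom for density; its first-order frame correspondent is ∀x ∀y (Rxy → ∃z (Rxz ∧ Rzy)).
G1: satisfies the condition.
G2: satisfies the condition.
G3: fails — Ruy but no z with Ruz and Rzy.
Valid on: G1, G2.

G1, G2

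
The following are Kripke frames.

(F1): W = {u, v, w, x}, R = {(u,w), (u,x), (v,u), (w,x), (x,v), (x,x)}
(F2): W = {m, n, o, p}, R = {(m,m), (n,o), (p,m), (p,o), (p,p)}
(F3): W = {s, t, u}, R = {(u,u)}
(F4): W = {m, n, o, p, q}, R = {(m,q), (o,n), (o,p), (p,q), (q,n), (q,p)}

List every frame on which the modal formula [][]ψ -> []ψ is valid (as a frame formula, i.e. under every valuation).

Frame correspondent (Sahlqvist): forall x forall y (Rxy -> exists z (Rxz & Rzy)) — i.e. density.
(F1): fails — Ruw but no z with Ruz and Rzw.
(F2): fails — Rno but no z with Rnz and Rzo.
(F3): condition met.
(F4): fails — Ron but no z with Roz and Rzn.
Valid on: (F3).

(F3)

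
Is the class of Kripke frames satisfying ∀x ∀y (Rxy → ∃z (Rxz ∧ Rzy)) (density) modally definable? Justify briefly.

This is a Sahlqvist condition; the C4 axiom □□p → □p defines it.
Suppose □□p→□p is valid. Take Rxy and set V(p)={w : xR²w}. Then □□p at x, so □p at x, so p at y, i.e. ∃z(Rxz∧Rzy).

Yes — defined by □□p → □p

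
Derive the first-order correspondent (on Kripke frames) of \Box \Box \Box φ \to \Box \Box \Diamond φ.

This is a Sahlqvist (Geach-type) schema ◇^0□^3φ → □^2◇^1φ.
Minimal-valuation argument: fix x; take any y with xR^0y and any z with xR^2z. Set V(φ) to the set of worlds R-reachable from y in exactly 3 steps. Then □^3φ holds at y, so the antecedent holds at x; validity forces ◇^1φ at z, giving a w with zR^1w and yR^3w.
First-order correspondent: \forall x \forall z (x R^2 z \to \exists w (x R^3 w \wedge zRw)).

\forall x \forall z (x R^2 z \to \exists w (x R^3 w \wedge zRw))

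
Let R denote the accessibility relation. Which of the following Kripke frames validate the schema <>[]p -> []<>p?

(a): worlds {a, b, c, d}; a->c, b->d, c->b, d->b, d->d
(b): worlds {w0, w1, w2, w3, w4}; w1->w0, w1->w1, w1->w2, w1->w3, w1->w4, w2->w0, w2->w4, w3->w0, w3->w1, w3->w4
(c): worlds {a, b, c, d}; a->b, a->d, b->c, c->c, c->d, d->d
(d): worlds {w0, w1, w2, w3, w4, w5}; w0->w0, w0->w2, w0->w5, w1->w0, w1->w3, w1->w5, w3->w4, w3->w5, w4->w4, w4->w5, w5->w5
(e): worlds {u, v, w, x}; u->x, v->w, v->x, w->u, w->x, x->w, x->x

Frame correspondent (Sahlqvist): forall x forall y forall z (Rxy & Rxz -> exists w (Ryw & Rzw)) — i.e. convergence.
(a): satisfies the condition.
(b): fails — Rw1w2 and Rw1w0 but w2 and w0 have no common successor.
(c): fails — Rab and Rad but b and d have no common successor.
(d): fails — Rw0w5 and Rw0w2 but w5 and w2 have no common successor.
(e): satisfies the condition.

(a), (e)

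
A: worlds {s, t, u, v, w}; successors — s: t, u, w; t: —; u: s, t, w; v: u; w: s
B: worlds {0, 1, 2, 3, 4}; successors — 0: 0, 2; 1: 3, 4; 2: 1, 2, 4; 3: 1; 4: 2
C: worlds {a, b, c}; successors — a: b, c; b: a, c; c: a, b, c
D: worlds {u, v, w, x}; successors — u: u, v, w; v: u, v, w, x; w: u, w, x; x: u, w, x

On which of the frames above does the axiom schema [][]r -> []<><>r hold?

C, D

Frame correspondent (Sahlqvist): forall x forall z (xRz -> exists w (x R^2 w & z R^2 w)) — i.e. a generalized confluence (Geach) condition.
A: fails — sRt but no w* with sR²w* and tR²w*.
B: fails — 1R3 but no w with 1R²w and 3R²w.
C: satisfies the condition.
D: satisfies the condition.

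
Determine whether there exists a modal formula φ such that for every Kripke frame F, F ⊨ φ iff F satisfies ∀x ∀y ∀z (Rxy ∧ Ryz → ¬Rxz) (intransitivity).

Any modally definable frame class is closed under surjective bounded morphisms.
The 5-cycle (worlds s,t,u,v,w with s→t→u→v→w→s) is intransitive. Mapping every world to a single reflexive point • is a surjective bounded morphism; the reflexive point is not intransitive (R••∧R•• but R••).
Hence intransitivity is not modally definable.

No — not modally definable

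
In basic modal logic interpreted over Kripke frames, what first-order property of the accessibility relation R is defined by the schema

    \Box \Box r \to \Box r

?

This schema is the C4 axiom.
Its frame correspondent is density — \forall x \forall y (Rxy \to \exists z (Rxz \wedge Rzy)).

density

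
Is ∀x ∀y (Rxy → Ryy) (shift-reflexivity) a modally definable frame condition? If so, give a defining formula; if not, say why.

Yes, by □(□p → p)

Yes: it is shift-reflexivity, defined by the T□ schema □(□p → p).
Suppose □(□p→p) is valid. Take Rxy and set V(p)={w : Ryw}. Then at y, □p holds; since □(□p→p) at x, □p→p at y, so p at y, i.e. Ryy.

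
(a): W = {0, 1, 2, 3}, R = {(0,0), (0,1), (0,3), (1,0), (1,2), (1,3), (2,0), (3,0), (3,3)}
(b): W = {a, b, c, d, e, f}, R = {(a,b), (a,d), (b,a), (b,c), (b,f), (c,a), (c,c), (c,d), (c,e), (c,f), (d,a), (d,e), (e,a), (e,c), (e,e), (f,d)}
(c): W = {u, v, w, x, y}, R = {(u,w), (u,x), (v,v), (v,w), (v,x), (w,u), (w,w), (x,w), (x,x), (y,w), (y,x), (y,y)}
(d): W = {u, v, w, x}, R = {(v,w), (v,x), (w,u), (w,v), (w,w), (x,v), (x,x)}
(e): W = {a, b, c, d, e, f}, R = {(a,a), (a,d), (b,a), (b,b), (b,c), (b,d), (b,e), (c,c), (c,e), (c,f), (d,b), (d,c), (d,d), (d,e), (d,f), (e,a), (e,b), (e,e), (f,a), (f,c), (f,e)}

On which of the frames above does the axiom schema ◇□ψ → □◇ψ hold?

Frame correspondent (Sahlqvist): ∀x ∀y ∀z (Rxy ∧ Rxz → ∃w (Ryw ∧ Rzw)) — i.e. convergence.
(a): holds.
(b): fails — Rcd and Rcf but d and f have no common successor.
(c): holds.
(d): fails — Rww and Rwu but w and u have no common successor.
(e): fails — Rbc and Rba but c and a have no common successor.
Valid on: (a), (c).

(a), (c)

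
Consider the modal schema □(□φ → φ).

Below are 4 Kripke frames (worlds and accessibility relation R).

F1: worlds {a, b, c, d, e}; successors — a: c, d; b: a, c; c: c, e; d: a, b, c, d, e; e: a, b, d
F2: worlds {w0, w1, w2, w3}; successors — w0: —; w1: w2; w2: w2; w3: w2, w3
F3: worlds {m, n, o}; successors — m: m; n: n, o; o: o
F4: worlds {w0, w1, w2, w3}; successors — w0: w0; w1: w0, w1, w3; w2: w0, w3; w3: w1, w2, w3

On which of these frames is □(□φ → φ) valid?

Frame correspondent (Sahlqvist): ∀x ∀y (Rxy → Ryy) — i.e. shift-reflexivity.
F1: fails — Rde but not Ree.
F2: ✓.
F3: ✓.
F4: fails — Rw3w2 but not Rw2w2.

F2, F3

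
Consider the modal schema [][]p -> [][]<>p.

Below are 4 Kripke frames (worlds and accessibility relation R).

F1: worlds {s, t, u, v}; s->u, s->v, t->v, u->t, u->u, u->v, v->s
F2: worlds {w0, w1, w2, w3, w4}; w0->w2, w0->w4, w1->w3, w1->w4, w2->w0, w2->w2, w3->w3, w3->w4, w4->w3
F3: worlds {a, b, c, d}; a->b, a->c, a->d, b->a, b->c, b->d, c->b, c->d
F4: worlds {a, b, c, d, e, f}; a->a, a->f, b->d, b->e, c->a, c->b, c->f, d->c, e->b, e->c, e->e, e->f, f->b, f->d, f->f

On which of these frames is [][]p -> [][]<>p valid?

This is the axiom for a generalized confluence (Geach) condition; its first-order frame correspondent is forall x forall z (x R^2 z -> exists w (x R^2 w & zRw)).
F1: fails — tR²s but no w with tR²w and sRw.
F2: fails — w2R²w4 but no w with w2R²w and w4Rw.
F3: fails — aR²d but no w with aR²w and dRw.
F4: fails — aR²d but no w with aR²w and dRw.

none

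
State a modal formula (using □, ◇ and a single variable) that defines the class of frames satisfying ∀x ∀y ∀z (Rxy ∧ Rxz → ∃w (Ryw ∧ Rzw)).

◇□s → □◇s

The condition is convergence. The .2 schema ◇□s → □◇s defines it.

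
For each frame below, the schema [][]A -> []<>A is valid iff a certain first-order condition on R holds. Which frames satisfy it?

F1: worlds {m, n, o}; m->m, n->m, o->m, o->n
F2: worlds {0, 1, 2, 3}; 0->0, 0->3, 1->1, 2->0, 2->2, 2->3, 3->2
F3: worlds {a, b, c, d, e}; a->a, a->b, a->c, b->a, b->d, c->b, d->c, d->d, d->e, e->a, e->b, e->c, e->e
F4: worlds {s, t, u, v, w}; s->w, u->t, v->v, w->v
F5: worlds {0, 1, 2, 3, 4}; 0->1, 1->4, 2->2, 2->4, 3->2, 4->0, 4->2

Frame correspondent (Sahlqvist): forall x forall z (xRz -> exists w (x R^2 w & zRw)) — i.e. a generalized confluence (Geach) condition.
F1: ✓.
F2: ✓.
F3: ✓.
F4: fails — uRt but no w* with uR²w* and tRw*.
F5: ✓.
Valid on: F1, F2, F3, F5.

F1, F2, F3, F5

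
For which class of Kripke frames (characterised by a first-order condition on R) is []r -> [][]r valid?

This is the 4 axiom.
It corresponds to transitivity: forall x forall y forall z (Rxy & Ryz -> Rxz).

transitivity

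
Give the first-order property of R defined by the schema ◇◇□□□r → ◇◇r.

∀x ∀y (xR²y → ∃w (yR³w ∧ xR²w))

This is a Sahlqvist (Geach-type) schema ◇^2□^3r → □^0◇^2r.
Minimal-valuation argument: fix x; take any y with xR^2y and any z with xR^0z. Set V(r) to the set of worlds R-reachable from y in exactly 3 steps. Then □^3r holds at y, so the antecedent holds at x; validity forces ◇^2r at z, giving a w with zR^2w and yR^3w.
First-order correspondent: ∀x ∀y (xR²y → ∃w (yR³w ∧ xR²w)).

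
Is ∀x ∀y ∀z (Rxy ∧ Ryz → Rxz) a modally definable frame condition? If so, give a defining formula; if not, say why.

This is a Sahlqvist condition; the 4 axiom □r → □□r defines it.
Suppose □r→□□r is valid. Take Rxy, Ryz and set V(r)={w : Rxw}. Then □r at x, so □□r at x, so □r at y, so r at z, i.e. Rxz.

Yes, by □r → □□r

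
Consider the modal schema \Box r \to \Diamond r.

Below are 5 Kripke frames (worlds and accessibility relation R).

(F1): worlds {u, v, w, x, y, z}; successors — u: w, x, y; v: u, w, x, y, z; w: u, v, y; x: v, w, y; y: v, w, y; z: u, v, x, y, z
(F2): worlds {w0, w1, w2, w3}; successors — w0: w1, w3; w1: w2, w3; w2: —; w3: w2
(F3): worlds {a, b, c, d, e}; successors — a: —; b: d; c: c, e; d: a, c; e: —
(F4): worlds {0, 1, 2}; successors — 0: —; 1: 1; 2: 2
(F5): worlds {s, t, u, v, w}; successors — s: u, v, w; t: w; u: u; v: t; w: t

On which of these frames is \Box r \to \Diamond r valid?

This is the axiom for seriality; its first-order frame correspondent is \forall x \exists y Rxy.
(F1): satisfies the condition.
(F2): fails — world w2 has no successor.
(F3): fails — world a has no successor.
(F4): fails — world 0 has no successor.
(F5): satisfies the condition.
Valid on: (F1), (F5).

(F1), (F5)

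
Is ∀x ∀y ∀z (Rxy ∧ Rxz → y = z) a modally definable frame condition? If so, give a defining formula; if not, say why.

Yes — defined by ◇p → □p

This is a Sahlqvist condition; the CD axiom ◇p → □p defines it.
Suppose ◇p→□p is valid. Take Rxy, Rxz and set V(p)={y}. Then ◇p at x, so □p at x, so p at z, i.e. z=y.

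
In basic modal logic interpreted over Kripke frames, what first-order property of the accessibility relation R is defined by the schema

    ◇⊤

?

seriality

◇⊤ holds at w iff w has a successor, so frame-validity of ◇⊤ is exactly seriality. Equivalently via □φ → ◇φ:
Suppose □φ→◇φ is valid. At any x set V(φ)=W. Then □φ at x, so ◇φ at x, so x has a successor.
The converse is a direct semantic check.
So the correspondent is seriality.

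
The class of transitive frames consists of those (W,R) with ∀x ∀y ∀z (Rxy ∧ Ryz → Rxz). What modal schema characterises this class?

A defining formula is □s → □□s (the 4 axiom).
Suppose □s→□□s is valid. Take Rxy, Ryz and set V(s)={w : Rxw}. Then □s at x, so □□s at x, so □s at y, so s at z, i.e. Rxz.

□s → □□s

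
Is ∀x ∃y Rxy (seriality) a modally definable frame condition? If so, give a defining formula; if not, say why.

Yes, by □q → ◇q

This is a Sahlqvist condition; the D axiom □q → ◇q defines it.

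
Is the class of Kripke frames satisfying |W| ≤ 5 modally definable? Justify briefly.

Not definable by any modal formula

If a class were modally definable it would be closed under disjoint unions (Goldblatt–Thomason).
Any modal formula valid on each of 6 disjoint one-world frames is valid on their disjoint union (validity is preserved under disjoint unions). Each one-world frame has |W|=1≤5, but the union has |W|=6.
Hence having at most 5 worlds is not modally definable.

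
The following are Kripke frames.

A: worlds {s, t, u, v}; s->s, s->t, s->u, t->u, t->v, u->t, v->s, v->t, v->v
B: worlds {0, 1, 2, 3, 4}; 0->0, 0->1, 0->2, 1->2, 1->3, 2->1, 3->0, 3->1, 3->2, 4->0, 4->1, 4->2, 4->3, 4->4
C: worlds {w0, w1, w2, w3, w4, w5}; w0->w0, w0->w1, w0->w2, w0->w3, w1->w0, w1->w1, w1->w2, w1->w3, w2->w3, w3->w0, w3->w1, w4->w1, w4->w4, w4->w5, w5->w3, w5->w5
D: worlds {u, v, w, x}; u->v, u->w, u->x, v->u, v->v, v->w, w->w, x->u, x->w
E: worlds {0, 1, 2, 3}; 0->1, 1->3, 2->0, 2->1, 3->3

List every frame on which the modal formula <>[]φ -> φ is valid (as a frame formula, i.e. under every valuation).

This is the axiom for symmetry; its first-order frame correspondent is forall x forall y (Rxy -> Ryx).
A: fails — Rvs but not Rsv.
B: fails — R32 but not R23.
C: fails — Rw1w2 but not Rw2w1.
D: fails — Rxw but not Rwx.
E: fails — R01 but not R10.
Valid on no frame.

none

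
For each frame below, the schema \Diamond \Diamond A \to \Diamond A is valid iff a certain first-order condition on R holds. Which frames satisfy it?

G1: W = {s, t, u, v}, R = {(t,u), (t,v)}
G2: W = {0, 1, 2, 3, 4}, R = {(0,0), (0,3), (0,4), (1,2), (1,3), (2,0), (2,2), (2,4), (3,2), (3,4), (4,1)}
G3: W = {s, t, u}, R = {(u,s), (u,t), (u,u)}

Frame correspondent (Sahlqvist): \forall x \forall y \forall z (Rxy \wedge Ryz \to Rxz) — i.e. transitivity.
G1: holds.
G2: fails — R34 and R41 but not R31.
G3: holds.
Valid on: G1, G3.

G1, G3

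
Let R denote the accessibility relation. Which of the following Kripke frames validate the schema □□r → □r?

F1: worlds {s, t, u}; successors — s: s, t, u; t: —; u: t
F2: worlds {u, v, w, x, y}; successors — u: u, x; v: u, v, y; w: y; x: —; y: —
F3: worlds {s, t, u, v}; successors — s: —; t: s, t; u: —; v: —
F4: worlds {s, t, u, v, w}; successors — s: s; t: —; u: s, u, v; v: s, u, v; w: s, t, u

F3

This is the axiom for density; its first-order frame correspondent is ∀x ∀y (Rxy → ∃z (Rxz ∧ Rzy)).
F1: fails — Rut but no z with Ruz and Rzt.
F2: fails — Rwy but no z with Rwz and Rzy.
F3: ✓.
F4: fails — Rwt but no z with Rwz and Rzt.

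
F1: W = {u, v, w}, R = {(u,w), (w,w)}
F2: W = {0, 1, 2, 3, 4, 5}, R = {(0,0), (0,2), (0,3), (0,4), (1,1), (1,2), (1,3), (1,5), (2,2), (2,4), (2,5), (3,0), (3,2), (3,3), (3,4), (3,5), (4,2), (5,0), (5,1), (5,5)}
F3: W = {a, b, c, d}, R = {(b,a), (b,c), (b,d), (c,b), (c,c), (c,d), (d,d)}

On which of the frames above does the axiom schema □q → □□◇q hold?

F1

The schema corresponds to a generalized confluence (Geach) condition: ∀x ∀z (xR²z → ∃w (xRw ∧ zRw)).
F1: satisfies the condition.
F2: fails — 4R²5 but no w with 4Rw and 5Rw.
F3: fails — cR²a but no w with cRw and aRw.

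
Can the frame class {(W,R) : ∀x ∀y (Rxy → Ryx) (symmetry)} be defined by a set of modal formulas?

The condition is symmetry. A defining modal formula is q → □◇q.
Suppose q→□◇q is valid. Take Rxy and set V(q)={x}. Then q at x, so □◇q at x, so ◇q at y, so some z with Ryz has q; z=x, i.e. Ryx.

Yes — defined by q → □◇q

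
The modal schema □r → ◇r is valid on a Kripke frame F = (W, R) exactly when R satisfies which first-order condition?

seriality

Suppose □r→◇r is valid. At any x set V(r)=W. Then □r at x, so ◇r at x, so x has a successor.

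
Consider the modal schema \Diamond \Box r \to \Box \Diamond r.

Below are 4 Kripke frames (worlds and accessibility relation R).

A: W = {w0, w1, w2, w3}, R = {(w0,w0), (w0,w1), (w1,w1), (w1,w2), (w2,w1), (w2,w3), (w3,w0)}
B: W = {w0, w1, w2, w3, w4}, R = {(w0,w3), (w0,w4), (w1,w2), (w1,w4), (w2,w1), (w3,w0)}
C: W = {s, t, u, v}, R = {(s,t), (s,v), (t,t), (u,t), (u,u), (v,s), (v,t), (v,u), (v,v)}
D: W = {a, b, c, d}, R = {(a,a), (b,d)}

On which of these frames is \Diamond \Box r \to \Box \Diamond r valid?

Frame correspondent (Sahlqvist): \forall x \forall y \forall z (Rxy \wedge Rxz \to \exists w (Ryw \wedge Rzw)) — i.e. convergence.
A: fails — Rw2w1 and Rw2w3 but w1 and w3 have no common successor.
B: fails — Rw0w4 and Rw0w4 but w4 and w4 have no common successor.
C: holds.
D: fails — Rbd and Rbd but d and d have no common successor.
Valid on: C.

C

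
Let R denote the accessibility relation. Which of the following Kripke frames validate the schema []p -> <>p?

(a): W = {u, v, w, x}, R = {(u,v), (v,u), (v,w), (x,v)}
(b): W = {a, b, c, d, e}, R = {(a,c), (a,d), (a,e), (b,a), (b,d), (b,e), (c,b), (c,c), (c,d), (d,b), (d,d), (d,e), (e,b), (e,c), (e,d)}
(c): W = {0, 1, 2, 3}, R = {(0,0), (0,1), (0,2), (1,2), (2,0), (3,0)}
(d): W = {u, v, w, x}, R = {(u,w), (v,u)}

(b), (c)

Frame correspondent (Sahlqvist): forall x exists y Rxy — i.e. seriality.
(a): fails — world w has no successor.
(b): holds.
(c): holds.
(d): fails — world w has no successor.
Valid on: (b), (c).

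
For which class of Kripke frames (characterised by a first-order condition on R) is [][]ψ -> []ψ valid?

Suppose □□ψ→□ψ is valid. Take Rxy and set V(ψ)={w : xR²w}. Then □□ψ at x, so □ψ at x, so ψ at y, i.e. ∃z(Rxz∧Rzy).

density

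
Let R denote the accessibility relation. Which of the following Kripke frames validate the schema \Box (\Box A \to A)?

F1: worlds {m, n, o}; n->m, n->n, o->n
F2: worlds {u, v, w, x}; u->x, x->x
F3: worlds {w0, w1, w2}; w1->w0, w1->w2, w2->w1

This is the axiom for shift-reflexivity; its first-order frame correspondent is \forall x \forall y (Rxy \to Ryy).
F1: fails — Rnm but not Rmm.
F2: holds.
F3: fails — Rw1w2 but not Rw2w2.
Valid on: F2.

F2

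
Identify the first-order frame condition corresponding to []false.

emptiness of R: forall x forall y ~Rxy

□⊥ is valid iff no world has any successor (otherwise □⊥ fails at any world with one).
The converse is a direct semantic check.
So the correspondent is emptiness of R.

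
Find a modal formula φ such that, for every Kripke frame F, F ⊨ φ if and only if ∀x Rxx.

□p → p

The condition is reflexivity. The T schema □p → p defines it.
Suppose □p→p is valid. At any x set V(p)={w : Rxw}. Then □p holds at x, so p holds at x, i.e. Rxx.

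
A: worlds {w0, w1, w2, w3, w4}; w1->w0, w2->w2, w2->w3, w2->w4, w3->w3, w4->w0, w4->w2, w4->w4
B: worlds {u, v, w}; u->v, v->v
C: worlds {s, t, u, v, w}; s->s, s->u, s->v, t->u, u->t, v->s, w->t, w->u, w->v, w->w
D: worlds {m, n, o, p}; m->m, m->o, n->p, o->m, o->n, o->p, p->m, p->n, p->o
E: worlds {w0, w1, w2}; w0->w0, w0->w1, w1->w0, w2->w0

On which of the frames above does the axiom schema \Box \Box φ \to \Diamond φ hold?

E

This is the axiom for a generalized confluence (Geach) condition; its first-order frame correspondent is \forall x \exists w (x R^2 w \wedge xRw).
A: fails — at w0 but no w with w0R²w and w0Rw.
B: fails — at w but no t with wR²t and wRt.
C: fails — at t but no w* with tR²w* and tRw*.
D: fails — at n but no w with nR²w and nRw.
E: holds.
Valid on: E.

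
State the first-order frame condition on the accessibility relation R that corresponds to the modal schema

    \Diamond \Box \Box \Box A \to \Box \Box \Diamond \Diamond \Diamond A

\forall x \forall y \forall z ((xRy \wedge x R^2 z) \to \exists w (y R^3 w \wedge z R^3 w))

This is a Sahlqvist (Geach-type) schema ◇^1□^3A → □^2◇^3A.
First-order correspondent: \forall x \forall y \forall z ((xRy \wedge x R^2 z) \to \exists w (y R^3 w \wedge z R^3 w)).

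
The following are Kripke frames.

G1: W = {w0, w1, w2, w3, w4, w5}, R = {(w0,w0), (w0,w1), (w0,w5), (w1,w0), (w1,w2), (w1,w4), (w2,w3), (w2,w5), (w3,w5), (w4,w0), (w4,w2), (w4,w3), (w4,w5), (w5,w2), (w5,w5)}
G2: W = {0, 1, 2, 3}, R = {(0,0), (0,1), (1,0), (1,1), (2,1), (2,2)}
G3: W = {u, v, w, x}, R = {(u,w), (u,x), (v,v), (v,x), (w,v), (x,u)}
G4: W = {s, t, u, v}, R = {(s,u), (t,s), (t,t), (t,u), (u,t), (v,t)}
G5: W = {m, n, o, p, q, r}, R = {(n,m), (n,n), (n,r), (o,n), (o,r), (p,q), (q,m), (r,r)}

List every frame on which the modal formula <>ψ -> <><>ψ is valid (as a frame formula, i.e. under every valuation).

G2

Frame correspondent (Sahlqvist): forall x forall y (xRy -> exists w (y = w & x R^2 w)) — i.e. a generalized confluence (Geach) condition.
G1: fails — w1Rw4 but no w with w4=w and w1R²w.
G2: ✓.
G3: fails — uRw but no t with w=t and uR²t.
G4: fails — sRu but no w with u=w and sR²w.
G5: fails — pRq but no w with q=w and pR²w.
Valid on: G2.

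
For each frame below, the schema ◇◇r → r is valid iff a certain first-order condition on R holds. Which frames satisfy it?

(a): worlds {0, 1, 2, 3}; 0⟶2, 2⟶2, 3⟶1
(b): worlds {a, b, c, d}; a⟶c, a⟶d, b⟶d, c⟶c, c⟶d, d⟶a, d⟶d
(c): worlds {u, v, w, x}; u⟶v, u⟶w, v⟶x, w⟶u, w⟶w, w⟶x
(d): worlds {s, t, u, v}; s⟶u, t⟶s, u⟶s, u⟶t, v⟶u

none

The schema corresponds to a generalized confluence (Geach) condition: ∀x ∀y (xR²y → ∃w (y = w ∧ x = w)).
(a): fails — 0R²2 but 2 ≠ 0.
(b): fails — aR²c but c ≠ a.
(c): fails — uR²w but w ≠ u.
(d): fails — sR²t but t ≠ s.
Valid on no frame.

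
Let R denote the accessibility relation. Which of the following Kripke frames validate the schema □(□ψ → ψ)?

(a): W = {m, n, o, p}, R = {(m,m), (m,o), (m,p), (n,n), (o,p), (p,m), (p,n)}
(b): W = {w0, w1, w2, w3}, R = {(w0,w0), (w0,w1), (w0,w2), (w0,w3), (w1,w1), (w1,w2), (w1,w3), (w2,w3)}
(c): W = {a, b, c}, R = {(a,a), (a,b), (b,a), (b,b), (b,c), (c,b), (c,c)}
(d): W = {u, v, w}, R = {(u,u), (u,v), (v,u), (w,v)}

This is the axiom for shift-reflexivity; its first-order frame correspondent is ∀x ∀y (Rxy → Ryy).
(a): fails — Rop but not Rpp.
(b): fails — Rw1w2 but not Rw2w2.
(c): ✓.
(d): fails — Ruv but not Rvv.
Valid on: (c).

(c)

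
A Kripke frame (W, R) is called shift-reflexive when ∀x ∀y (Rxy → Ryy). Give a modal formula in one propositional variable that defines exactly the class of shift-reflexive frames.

The condition is shift-reflexivity. The T□ schema □(□p → p) defines it.
Suppose □(□p→p) is valid. Take Rxy and set V(p)={w : Ryw}. Then at y, □p holds; since □(□p→p) at x, □p→p at y, so p at y, i.e. Ryy.

□(□p → p)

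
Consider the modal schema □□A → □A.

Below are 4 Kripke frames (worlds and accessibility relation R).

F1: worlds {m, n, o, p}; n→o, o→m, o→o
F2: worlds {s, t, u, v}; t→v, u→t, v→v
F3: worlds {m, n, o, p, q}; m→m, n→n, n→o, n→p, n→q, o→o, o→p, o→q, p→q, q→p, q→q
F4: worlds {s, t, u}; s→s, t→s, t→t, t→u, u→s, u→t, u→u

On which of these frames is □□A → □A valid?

The schema corresponds to density: ∀x ∀y (Rxy → ∃z (Rxz ∧ Rzy)).
F1: holds.
F2: fails — Rut but no z with Ruz and Rzt.
F3: holds.
F4: holds.
Valid on: F1, F3, F4.

F1, F3, F4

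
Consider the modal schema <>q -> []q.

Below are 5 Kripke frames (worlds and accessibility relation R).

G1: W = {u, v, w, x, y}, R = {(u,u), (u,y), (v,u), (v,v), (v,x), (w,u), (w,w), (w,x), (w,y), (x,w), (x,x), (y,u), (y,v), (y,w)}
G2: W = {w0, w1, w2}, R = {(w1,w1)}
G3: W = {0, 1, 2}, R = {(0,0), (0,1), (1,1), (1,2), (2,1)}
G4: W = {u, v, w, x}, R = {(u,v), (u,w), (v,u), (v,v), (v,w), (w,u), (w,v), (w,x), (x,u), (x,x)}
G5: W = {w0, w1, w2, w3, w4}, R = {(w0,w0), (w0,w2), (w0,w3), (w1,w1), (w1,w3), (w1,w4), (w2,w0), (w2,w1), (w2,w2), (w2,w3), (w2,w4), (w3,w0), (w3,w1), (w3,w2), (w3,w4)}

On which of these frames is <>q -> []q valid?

G2

Frame correspondent (Sahlqvist): forall x forall y forall z (Rxy & Rxz -> y = z) — i.e. partial functionality.
G1: fails — u sees both u and y.
G2: ✓.
G3: fails — 0 sees both 0 and 1.
G4: fails — u sees both v and w.
G5: fails — w0 sees both w0 and w2.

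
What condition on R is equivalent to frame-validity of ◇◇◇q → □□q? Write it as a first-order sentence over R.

This is a Sahlqvist (Geach-type) schema ◇^3□^0q → □^2◇^0q.
First-order correspondent: ∀x ∀y ∀z ((xR³y ∧ xR²z) → ∃w (y = w ∧ z = w)).

∀x ∀y ∀z ((xR³y ∧ xR²z) → ∃w (y = w ∧ z = w))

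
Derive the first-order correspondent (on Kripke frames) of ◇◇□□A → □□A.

This is a Sahlqvist (Geach-type) schema ◇^2□^2A → □^2◇^0A.
Minimal-valuation argument: fix x; take any y with xR^2y and any z with xR^2z. Set V(A) to the set of worlds R-reachable from y in exactly 2 steps. Then □^2A holds at y, so the antecedent holds at x; validity forces ◇^0A at z, giving a w with zR^0w and yR^2w.
First-order correspondent: ∀x ∀y ∀z ((xR²y ∧ xR²z) → ∃w (yR²w ∧ z = w)).

∀x ∀y ∀z ((xR²y ∧ xR²z) → ∃w (yR²w ∧ z = w))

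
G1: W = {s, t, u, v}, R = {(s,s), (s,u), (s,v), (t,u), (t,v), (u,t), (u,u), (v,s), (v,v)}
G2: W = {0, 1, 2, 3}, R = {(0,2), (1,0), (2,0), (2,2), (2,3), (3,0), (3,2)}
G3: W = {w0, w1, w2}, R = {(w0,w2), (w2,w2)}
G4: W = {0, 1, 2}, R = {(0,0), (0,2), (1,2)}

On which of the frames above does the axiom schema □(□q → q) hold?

The schema corresponds to shift-reflexivity: ∀x ∀y (Rxy → Ryy).
G1: fails — Rut but not Rtt.
G2: fails — R10 but not R00.
G3: ✓.
G4: fails — R12 but not R22.

G3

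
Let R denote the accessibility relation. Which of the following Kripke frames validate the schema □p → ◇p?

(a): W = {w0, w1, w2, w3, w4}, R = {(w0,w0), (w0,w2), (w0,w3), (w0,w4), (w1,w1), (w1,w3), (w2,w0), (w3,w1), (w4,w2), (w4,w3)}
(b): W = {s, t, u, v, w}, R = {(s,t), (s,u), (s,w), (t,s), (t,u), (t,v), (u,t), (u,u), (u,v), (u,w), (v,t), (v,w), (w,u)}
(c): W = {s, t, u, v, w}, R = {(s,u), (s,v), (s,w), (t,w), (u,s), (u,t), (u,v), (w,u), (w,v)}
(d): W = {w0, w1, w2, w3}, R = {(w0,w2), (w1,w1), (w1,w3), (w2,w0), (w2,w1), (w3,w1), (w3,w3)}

This is the axiom for seriality; its first-order frame correspondent is ∀x ∃y Rxy.
(a): satisfies the condition.
(b): satisfies the condition.
(c): fails — world v has no successor.
(d): satisfies the condition.
Valid on: (a), (b), (d).

(a), (b), (d)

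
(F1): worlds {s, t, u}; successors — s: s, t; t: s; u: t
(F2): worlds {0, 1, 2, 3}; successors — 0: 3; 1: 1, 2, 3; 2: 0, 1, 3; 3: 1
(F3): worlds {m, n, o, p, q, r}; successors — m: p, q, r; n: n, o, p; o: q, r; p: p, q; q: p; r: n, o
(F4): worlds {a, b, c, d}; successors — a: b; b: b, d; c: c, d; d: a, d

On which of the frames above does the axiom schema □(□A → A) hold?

none

This is the axiom for shift-reflexivity; its first-order frame correspondent is ∀x ∀y (Rxy → Ryy).
(F1): fails — Rut but not Rtt.
(F2): fails — R12 but not R22.
(F3): fails — Rmr but not Rrr.
(F4): fails — Rda but not Raa.
Valid on no frame.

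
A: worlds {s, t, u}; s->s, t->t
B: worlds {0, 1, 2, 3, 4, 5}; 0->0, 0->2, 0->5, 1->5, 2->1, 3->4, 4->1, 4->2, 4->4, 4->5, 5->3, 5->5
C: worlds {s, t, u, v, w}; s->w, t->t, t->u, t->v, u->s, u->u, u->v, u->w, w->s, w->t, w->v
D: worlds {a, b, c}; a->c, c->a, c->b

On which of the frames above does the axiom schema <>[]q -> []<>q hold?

A

This is the axiom for convergence; its first-order frame correspondent is forall x forall y forall z (Rxy & Rxz -> exists w (Ryw & Rzw)).
A: satisfies the condition.
B: fails — R00 and R02 but 0 and 2 have no common successor.
C: fails — Rtv and Rtv but v and v have no common successor.
D: fails — Rca and Rcb but a and b have no common successor.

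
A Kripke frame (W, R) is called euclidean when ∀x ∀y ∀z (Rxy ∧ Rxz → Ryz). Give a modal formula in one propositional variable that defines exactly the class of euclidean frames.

This is the Euclidean property; the standard corresponding axiom is 5: ◇p → □◇p.

◇p → □◇p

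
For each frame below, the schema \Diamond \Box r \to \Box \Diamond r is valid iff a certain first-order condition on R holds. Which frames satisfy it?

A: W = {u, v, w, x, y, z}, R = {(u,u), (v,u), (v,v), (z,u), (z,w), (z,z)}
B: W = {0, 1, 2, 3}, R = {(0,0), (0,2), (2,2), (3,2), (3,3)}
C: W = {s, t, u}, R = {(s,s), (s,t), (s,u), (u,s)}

B

Frame correspondent (Sahlqvist): \forall x \forall y \forall z (Rxy \wedge Rxz \to \exists w (Ryw \wedge Rzw)) — i.e. convergence.
A: fails — Rzz and Rzw but z and w have no common successor.
B: holds.
C: fails — Rsu and Rst but u and t have no common successor.
Valid on: B.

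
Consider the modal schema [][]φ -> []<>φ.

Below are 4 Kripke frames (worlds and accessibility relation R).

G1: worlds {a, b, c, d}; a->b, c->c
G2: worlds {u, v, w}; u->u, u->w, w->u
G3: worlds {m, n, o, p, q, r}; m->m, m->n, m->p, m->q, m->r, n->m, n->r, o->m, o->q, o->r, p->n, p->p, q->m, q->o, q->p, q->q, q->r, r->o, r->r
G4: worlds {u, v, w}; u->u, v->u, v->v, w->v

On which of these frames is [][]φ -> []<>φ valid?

The schema corresponds to a generalized confluence (Geach) condition: forall x forall z (xRz -> exists w (x R^2 w & zRw)).
G1: fails — aRb but no w with aR²w and bRw.
G2: satisfies the condition.
G3: satisfies the condition.
G4: satisfies the condition.

G2, G3, G4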